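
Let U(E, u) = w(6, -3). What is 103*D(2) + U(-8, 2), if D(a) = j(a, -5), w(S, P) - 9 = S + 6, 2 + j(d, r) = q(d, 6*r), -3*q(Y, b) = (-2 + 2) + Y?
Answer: -761/3 ≈ -253.67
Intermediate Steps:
q(Y, b) = -Y/3 (q(Y, b) = -((-2 + 2) + Y)/3 = -(0 + Y)/3 = -Y/3)
j(d, r) = -2 - d/3
w(S, P) = 15 + S (w(S, P) = 9 + (S + 6) = 9 + (6 + S) = 15 + S)
U(E, u) = 21 (U(E, u) = 15 + 6 = 21)
D(a) = -2 - a/3
103*D(2) + U(-8, 2) = 103*(-2 - ⅓*2) + 21 = 103*(-2 - ⅔) + 21 = 103*(-8/3) + 21 = -824/3 + 21 = -761/3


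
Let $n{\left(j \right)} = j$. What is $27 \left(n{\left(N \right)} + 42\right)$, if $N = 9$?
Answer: $1377$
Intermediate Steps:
$27 \left(n{\left(N \right)} + 42\right) = 27 \left(9 + 42\right) = 27 \cdot 51 = 1377$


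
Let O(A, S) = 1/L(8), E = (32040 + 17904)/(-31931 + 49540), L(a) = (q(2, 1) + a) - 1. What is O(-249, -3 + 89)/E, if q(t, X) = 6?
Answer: 17609/649272 ≈ 0.027121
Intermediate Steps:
L(a) = 5 + a (L(a) = (6 + a) - 1 = 5 + a)
E = 49944/17609 ≈ 2.8363
O(A, S) = 1/13 (O(A, S) = 1/(5 + 8) = 1/13)
O(-249, -3 + 89)/E = 1/(13*(49944/17609)) = (1/13)*(17609/49944) = 17609/649272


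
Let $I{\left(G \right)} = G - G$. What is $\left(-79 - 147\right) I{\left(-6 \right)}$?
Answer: $0$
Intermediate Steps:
$I{\left(G \right)} = 0$
$\left(-79 - 147\right) I{\left(-6 \right)} = \left(-79 - 147\right) 0 = \left(-226\right) 0 = 0$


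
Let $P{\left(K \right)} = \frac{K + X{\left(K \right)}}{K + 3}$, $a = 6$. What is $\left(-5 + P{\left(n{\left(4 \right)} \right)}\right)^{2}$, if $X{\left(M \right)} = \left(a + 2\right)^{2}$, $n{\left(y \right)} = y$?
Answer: $\frac{1089}{49} \approx 22.224$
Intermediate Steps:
$X{\left(M \right)} = 64$ ($X{\left(M \right)} = \left(6 + 2\right)^{2} = 8^{2} = 64$)
$P{\left(K \right)} = \frac{64 + K}{3 + K}$ ($P{\left(K \right)} = \frac{K + 64}{K + 3} = \frac{64 + K}{3 + K}$)
$\left(-5 + P{\left(n{\left(4 \right)} \right)}\right)^{2} = \left(-5 + \frac{64 + 4}{3 + 4}\right)^{2} = \left(-5 + \frac{1}{7} \cdot 68\right)^{2} = \left(-5 + \frac{68}{7}\right)^{2} = \left(\frac{33}{7}\right)^{2} = \frac{1089}{49}$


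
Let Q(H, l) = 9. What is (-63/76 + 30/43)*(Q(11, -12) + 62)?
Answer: -30459/3268 ≈ -9.3204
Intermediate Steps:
(-63/76 + 30/43)*(Q(11, -12) + 62) = (-63/76 + 30/43)*(9 + 62) = (-63*1/76 + 30*(1/43))*71 = (-63/76 + 30/43)*71 = -429/3268*71 = -30459/3268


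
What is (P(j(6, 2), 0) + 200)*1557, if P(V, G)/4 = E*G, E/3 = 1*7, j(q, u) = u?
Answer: 311400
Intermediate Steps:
E = 21 (E = 3*(1*7) = 3*7 = 21)
P(V, G) = 84*G (P(V, G) = 4*(21*G) = 84*G)
(P(j(6, 2), 0) + 200)*1557 = (84*0 + 200)*1557 = (0 + 200)*1557 = 200*1557 = 311400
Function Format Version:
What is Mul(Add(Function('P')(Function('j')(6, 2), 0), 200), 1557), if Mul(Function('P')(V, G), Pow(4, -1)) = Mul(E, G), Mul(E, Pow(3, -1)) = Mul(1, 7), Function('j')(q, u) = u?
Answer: 311400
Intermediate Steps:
E = 21 (E = Mul(3, Mul(1, 7)) = Mul(3, 7) = 21)
Function('P')(V, G) = Mul(84, G) (Function('P')(V, G) = Mul(4, Mul(21, G)) = Mul(84, G))
Mul(Add(Function('P')(Function('j')(6, 2), 0), 200), 1557) = Mul(Add(Mul(84, 0), 200), 1557) = Mul(Add(0, 200), 1557) = Mul(200, 1557) = 311400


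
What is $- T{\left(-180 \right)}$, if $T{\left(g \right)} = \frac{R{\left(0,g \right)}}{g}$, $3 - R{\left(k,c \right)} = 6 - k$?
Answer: $- \frac{1}{60} \approx -0.016667$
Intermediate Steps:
$R{\left(k,c \right)} = -3 + k$ ($R{\left(k,c \right)} = 3 - \left(6 - k\right) = 3 + \left(-6 + k\right) = -3 + k$)
$T{\left(g \right)} = - \frac{3}{g}$ ($T{\left(g \right)} = \frac{-3 + 0}{g} = - \frac{3}{g}$)
$- T{\left(-180 \right)} = - \frac{-3}{-180} = - \frac{\left(-3\right) \left(-1\right)}{180} = \left(-1\right) \frac{1}{60} = - \frac{1}{60}$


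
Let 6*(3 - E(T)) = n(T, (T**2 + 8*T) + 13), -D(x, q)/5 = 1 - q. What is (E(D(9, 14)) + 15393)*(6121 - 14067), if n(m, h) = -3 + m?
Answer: -366763522/3 ≈ -1.2225e+8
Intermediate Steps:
D(x, q) = -5 + 5*q (D(x, q) = -5*(1 - q) = -5 + 5*q)
E(T) = 7/2 - T/6 (E(T) = 3 - (-3 + T)/6 = 3 + (1/2 - T/6) = 7/2 - T/6)
(E(D(9, 14)) + 15393)*(6121 - 14067) = ((7/2 - (-5 + 5*14)/6) + 15393)*(6121 - 14067) = ((7/2 - (-5 + 70)/6) + 15393)*(-7946) = ((7/2 - 1/6*65) + 15393)*(-7946) = ((7/2 - 65/6) + 15393)*(-7946) = (-22/3 + 15393)*(-7946) = (46157/3)*(-7946) = -366763522/3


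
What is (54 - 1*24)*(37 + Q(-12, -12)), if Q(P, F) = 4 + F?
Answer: 870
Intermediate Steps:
(54 - 1*24)*(37 + Q(-12, -12)) = (54 - 1*24)*(37 + (4 - 12)) = (54 - 24)*(37 - 8) = 30*29 = 870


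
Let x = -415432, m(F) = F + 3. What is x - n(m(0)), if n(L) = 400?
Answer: -415832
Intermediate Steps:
m(F) = 3 + F
x - n(m(0)) = -415432 - 1*400 = -415432 - 400 = -415832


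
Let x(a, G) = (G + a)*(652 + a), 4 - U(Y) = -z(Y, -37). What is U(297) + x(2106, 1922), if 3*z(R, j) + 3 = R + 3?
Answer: 11109327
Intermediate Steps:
z(R, j) = R/3 (z(R, j) = -1 + (R + 3)/3 = -1 + (3 + R)/3 = -1 + (1 + R/3) = R/3)
U(Y) = 4 + Y/3 (U(Y) = 4 - (-1)*Y/3 = 4 + Y/3)
x(a, G) = (652 + a)*(G + a)
U(297) + x(2106, 1922) = (4 + (⅓)*297) + (2106² + 652*1922 + 652*2106 + 1922*2106) = (4 + 99) + (4435236 + 1253144 + 1373112 + 4047732) = 103 + 11109224 = 11109327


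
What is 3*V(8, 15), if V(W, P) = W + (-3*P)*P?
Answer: -2001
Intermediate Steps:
V(W, P) = W - 3*P²
3*V(8, 15) = 3*(8 - 3*15²) = 3*(8 - 3*225) = 3*(8 - 675) = 3*(-667) = -2001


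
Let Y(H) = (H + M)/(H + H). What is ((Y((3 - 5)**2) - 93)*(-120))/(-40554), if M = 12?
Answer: -1820/6759 ≈ -0.26927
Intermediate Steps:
Y(H) = (12 + H)/(2*H) (Y(H) = (H + 12)/(H + H) = (12 + H)/((2*H)) = (12 + H)*(1/(2*H)) = (12 + H)/(2*H))
((Y((3 - 5)**2) - 93)*(-120))/(-40554) = (((12 + (3 - 5)**2)/(2*((3 - 5)**2)) - 93)*(-120))/(-40554) = (((12 + (-2)**2)/(2*((-2)**2)) - 93)*(-120))*(-1/40554) = (((1/2)*(12 + 4)/4 - 93)*(-120))*(-1/40554) = (((1/2)*(1/4)*16 - 93)*(-120))*(-1/40554) = ((2 - 93)*(-120))*(-1/40554) = -91*(-120)*(-1/40554) = 10920*(-1/40554) = -1820/6759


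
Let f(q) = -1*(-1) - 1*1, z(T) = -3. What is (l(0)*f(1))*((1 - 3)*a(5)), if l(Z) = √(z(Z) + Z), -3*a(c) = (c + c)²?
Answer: 0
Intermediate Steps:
a(c) = -4*c²/3 (a(c) = -(c + c)²/3 = -4*c²/3)
l(Z) = √(-3 + Z)
f(q) = 0 (f(q) = 1 - 1 = 0)
(l(0)*f(1))*((1 - 3)*a(5)) = (√(-3 + 0)*0)*((1 - 3)*(-4/3*5²)) = (√(-3)*0)*(-(-8)*25/3) = ((I*√3)*0)*(-2*(-100/3)) = 0*(200/3) = 0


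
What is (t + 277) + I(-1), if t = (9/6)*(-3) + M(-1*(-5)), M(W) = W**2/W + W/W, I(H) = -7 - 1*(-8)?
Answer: 559/2 ≈ 279.50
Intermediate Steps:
I(H) = 1 (I(H) = -7 + 8 = 1)
M(W) = 1 + W (M(W) = W + 1 = 1 + W)
t = 3/2 (t = (9/6)*(-3) + (1 - 1*(-5)) = (9*(1/6))*(-3) + (1 + 5) = (3/2)*(-3) + 6 = -9/2 + 6 = 3/2 ≈ 1.5000)
(t + 277) + I(-1) = (3/2 + 277) + 1 = 557/2 + 1 = 559/2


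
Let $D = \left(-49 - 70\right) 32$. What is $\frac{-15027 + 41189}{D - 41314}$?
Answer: $- \frac{13081}{22561} \approx -0.57981$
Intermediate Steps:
$D = -3808$ ($D = \left(-119\right) 32 = -3808$)
$\frac{-15027 + 41189}{D - 41314} = \frac{-15027 + 41189}{-3808 - 41314} = \frac{26162}{-45122} = 26162 \left(- \frac{1}{45122}\right) = - \frac{13081}{22561}$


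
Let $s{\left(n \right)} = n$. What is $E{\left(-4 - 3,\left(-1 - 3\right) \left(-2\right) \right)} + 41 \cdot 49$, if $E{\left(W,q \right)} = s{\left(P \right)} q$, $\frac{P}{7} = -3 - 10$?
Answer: $1281$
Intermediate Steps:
$P = -91$ ($P = 7 \left(-3 - 10\right) = 7 \left(-13\right) = -91$)
$E{\left(W,q \right)} = - 91 q$
$E{\left(-4 - 3,\left(-1 - 3\right) \left(-2\right) \right)} + 41 \cdot 49 = - 91 \left(-1 - 3\right) \left(-2\right) + 41 \cdot 49 = - 91 \left(\left(-4\right) \left(-2\right)\right) + 2009 = \left(-91\right) 8 + 2009 = -728 + 2009 = 1281$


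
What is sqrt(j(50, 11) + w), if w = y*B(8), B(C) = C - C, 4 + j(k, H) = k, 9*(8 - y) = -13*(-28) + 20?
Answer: sqrt(46) ≈ 6.7823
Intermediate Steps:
y = -104/3 (y = 8 - (-13*(-28) + 20)/9 = 8 - (364 + 20)/9 = 8 - 1/9*384 = 8 - 128/3 = -104/3 ≈ -34.667)
j(k, H) = -4 + k
B(C) = 0
w = 0 (w = -104/3*0 = 0)
sqrt(j(50, 11) + w) = sqrt((-4 + 50) + 0) = sqrt(46 + 0) = sqrt(46)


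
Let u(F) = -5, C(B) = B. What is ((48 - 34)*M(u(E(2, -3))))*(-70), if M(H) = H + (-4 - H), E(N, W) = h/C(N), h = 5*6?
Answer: 3920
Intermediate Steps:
h = 30
E(N, W) = 30/N
M(H) = -4
((48 - 34)*M(u(E(2, -3))))*(-70) = ((48 - 34)*(-4))*(-70) = (14*(-4))*(-70) = -56*(-70) = 3920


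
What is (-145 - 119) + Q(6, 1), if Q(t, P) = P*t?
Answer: -258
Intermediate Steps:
(-145 - 119) + Q(6, 1) = (-145 - 119) + 1*6 = -264 + 6 = -258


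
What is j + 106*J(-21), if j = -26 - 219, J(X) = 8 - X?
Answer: 2829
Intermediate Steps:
j = -245
j + 106*J(-21) = -245 + 106*(8 - 1*(-21)) = -245 + 106*(8 + 21) = -245 + 106*29 = -245 + 3074 = 2829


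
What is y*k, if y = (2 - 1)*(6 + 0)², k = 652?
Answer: 23472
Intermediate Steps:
y = 36 (y = 1*6² = 1*36 = 36)
y*k = 36*652 = 23472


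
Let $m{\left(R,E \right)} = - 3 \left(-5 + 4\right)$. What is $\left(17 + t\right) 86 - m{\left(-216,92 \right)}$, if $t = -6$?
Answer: $943$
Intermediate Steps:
$m{\left(R,E \right)} = 3$ ($m{\left(R,E \right)} = \left(-3\right) \left(-1\right) = 3$)
$\left(17 + t\right) 86 - m{\left(-216,92 \right)} = \left(17 - 6\right) 86 - 3 = 11 \cdot 86 - 3 = 946 - 3 = 943$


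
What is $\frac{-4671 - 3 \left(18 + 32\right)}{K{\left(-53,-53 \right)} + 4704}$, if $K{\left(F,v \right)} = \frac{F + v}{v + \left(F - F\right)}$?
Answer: $- \frac{4821}{4706} \approx -1.0244$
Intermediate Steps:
$K{\left(F,v \right)} = \frac{F + v}{v}$ ($K{\left(F,v \right)} = \frac{F + v}{v + 0} = \frac{F + v}{v}$)
$\frac{-4671 - 3 \left(18 + 32\right)}{K{\left(-53,-53 \right)} + 4704} = \frac{-4671 - 3 \left(18 + 32\right)}{\frac{-53 - 53}{-53} + 4704} = \frac{-4671 - 150}{\left(- \frac{1}{53}\right) \left(-106\right) + 4704} = \frac{-4671 - 150}{2 + 4704} = - \frac{4821}{4706}$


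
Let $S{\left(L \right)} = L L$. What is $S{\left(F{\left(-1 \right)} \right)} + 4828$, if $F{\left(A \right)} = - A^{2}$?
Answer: $4829$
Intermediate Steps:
$S{\left(L \right)} = L^{2}$
$S{\left(F{\left(-1 \right)} \right)} + 4828 = \left(- \left(-1\right)^{2}\right)^{2} + 4828 = \left(\left(-1\right) 1\right)^{2} + 4828 = \left(-1\right)^{2} + 4828 = 1 + 4828 = 4829$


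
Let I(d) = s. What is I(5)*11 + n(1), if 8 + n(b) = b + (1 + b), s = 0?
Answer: -5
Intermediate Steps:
I(d) = 0
n(b) = -7 + 2*b (n(b) = -8 + (b + (1 + b)) = -8 + (1 + 2*b) = -7 + 2*b)
I(5)*11 + n(1) = 0*11 + (-7 + 2*1) = 0 + (-7 + 2) = 0 - 5 = -5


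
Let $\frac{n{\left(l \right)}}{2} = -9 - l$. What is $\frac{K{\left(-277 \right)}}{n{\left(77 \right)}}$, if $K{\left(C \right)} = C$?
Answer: $\frac{277}{172} \approx 1.6105$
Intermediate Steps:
$n{\left(l \right)} = -18 - 2 l$ ($n{\left(l \right)} = 2 \left(-9 - l\right) = -18 - 2 l$)
$\frac{K{\left(-277 \right)}}{n{\left(77 \right)}} = - \frac{277}{-18 - 154} = - \frac{277}{-172} = \left(-277\right) \left(- \frac{1}{172}\right) = \frac{277}{172}$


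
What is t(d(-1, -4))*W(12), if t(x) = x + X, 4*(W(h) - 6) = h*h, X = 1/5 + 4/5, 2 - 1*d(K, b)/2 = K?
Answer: 294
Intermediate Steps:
d(K, b) = 4 - 2*K
X = 1 (X = 1*(1/5) + 4*(1/5) = 1/5 + 4/5 = 1)
W(h) = 6 + h**2/4 (W(h) = 6 + (h*h)/4 = 6 + h**2/4)
t(x) = 1 + x (t(x) = x + 1 = 1 + x)
t(d(-1, -4))*W(12) = (1 + (4 - 2*(-1)))*(6 + (1/4)*12**2) = (1 + (4 + 2))*(6 + (1/4)*144) = (1 + 6)*(6 + 36) = 7*42 = 294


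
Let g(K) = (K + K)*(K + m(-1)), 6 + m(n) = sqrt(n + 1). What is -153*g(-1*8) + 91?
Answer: -34181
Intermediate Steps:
m(n) = -6 + sqrt(1 + n) (m(n) = -6 + sqrt(n + 1) = -6 + sqrt(1 + n))
g(K) = 2*K*(-6 + K) (g(K) = (K + K)*(K + (-6 + sqrt(1 - 1))) = (2*K)*(K + (-6 + sqrt(0))) = (2*K)*(K + (-6 + 0)) = (2*K)*(K - 6) = (2*K)*(-6 + K) = 2*K*(-6 + K))
-153*g(-1*8) + 91 = -306*(-1*8)*(-6 - 1*8) + 91 = -306*(-8)*(-6 - 8) + 91 = -306*(-8)*(-14) + 91 = -153*224 + 91 = -34272 + 91 = -34181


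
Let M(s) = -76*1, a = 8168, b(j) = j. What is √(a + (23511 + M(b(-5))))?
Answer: 13*√187 ≈ 177.77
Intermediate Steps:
M(s) = -76
√(a + (23511 + M(b(-5)))) = √(8168 + (23511 - 76)) = √(8168 + 23435) = √31603 = 13*√187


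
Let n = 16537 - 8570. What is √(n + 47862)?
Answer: √55829 ≈ 236.28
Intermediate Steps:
n = 7967
√(n + 47862) = √(7967 + 47862) = √55829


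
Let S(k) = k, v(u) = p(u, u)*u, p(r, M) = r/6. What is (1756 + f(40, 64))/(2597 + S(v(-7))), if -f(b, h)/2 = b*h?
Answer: -696/539 ≈ -1.2913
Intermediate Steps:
p(r, M) = r/6 (p(r, M) = r*(1/6) = r/6)
v(u) = u**2/6 (v(u) = (u/6)*u = u**2/6)
f(b, h) = -2*b*h
(1756 + f(40, 64))/(2597 + S(v(-7))) = (1756 - 2*40*64)/(2597 + (1/6)*(-7)**2) = (1756 - 5120)/(2597 + (1/6)*49) = -3364/(2597 + 49/6) = -3364/15631/6 = -3364*6/15631 = -696/539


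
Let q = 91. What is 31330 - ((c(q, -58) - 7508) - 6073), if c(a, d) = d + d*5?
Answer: 45259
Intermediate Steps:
c(a, d) = 6*d (c(a, d) = d + 5*d = 6*d)
31330 - ((c(q, -58) - 7508) - 6073) = 31330 - ((6*(-58) - 7508) - 6073) = 31330 - ((-348 - 7508) - 6073) = 31330 - (-7856 - 6073) = 31330 - 1*(-13929) = 31330 + 13929 = 45259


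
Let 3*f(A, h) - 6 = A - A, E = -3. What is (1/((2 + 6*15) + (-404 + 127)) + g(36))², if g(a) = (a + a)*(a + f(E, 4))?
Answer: 256196933281/34225 ≈ 7.4857e+6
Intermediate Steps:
f(A, h) = 2 (f(A, h) = 2 + (A - A)/3 = 2 + (⅓)*0 = 2 + 0 = 2)
g(a) = 2*a*(2 + a) (g(a) = (a + a)*(a + 2) = (2*a)*(2 + a) = 2*a*(2 + a))
(1/((2 + 6*15) + (-404 + 127)) + g(36))² = (1/((2 + 6*15) + (-404 + 127)) + 2*36*(2 + 36))² = (1/((2 + 90) - 277) + 2*36*38)² = (1/(92 - 277) + 2736)² = (1/(-185) + 2736)² = (-1/185 + 2736)² = (506159/185)² = 256196933281/34225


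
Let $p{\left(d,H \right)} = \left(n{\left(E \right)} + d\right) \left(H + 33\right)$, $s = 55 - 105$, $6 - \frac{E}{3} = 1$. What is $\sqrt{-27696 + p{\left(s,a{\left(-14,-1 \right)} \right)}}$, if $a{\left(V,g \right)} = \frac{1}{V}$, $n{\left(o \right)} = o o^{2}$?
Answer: $\frac{\sqrt{327166}}{2} \approx 285.99$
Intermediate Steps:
$E = 15$ ($E = 18 - 3 = 15$)
$n{\left(o \right)} = o^{3}$
$s = -50$
$p{\left(d,H \right)} = \left(33 + H\right) \left(3375 + d\right)$ ($p{\left(d,H \right)} = \left(15^{3} + d\right) \left(H + 33\right) = \left(3375 + d\right) \left(33 + H\right) = \left(33 + H\right) \left(3375 + d\right)$)
$\sqrt{-27696 + p{\left(s,a{\left(-14,-1 \right)} \right)}} = \sqrt{-27696 + \left(111375 + 33 \left(-50\right) + \frac{3375}{-14} + \frac{1}{-14} \left(-50\right)\right)} = \sqrt{-27696 + \left(111375 - 1650 + 3375 \left(- \frac{1}{14}\right) - - \frac{25}{7}\right)} = \sqrt{-27696 + \left(111375 - 1650 - \frac{3375}{14} + \frac{25}{7}\right)} = \sqrt{-27696 + \frac{218975}{2}} = \sqrt{\frac{163583}{2}} = \frac{\sqrt{327166}}{2}$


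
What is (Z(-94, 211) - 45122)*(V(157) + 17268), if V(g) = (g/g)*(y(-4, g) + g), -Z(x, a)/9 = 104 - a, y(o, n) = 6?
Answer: -769735529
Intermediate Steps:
Z(x, a) = -936 + 9*a (Z(x, a) = -9*(104 - a) = -936 + 9*a)
V(g) = 6 + g (V(g) = (g/g)*(6 + g) = 1*(6 + g) = 6 + g)
(Z(-94, 211) - 45122)*(V(157) + 17268) = ((-936 + 9*211) - 45122)*((6 + 157) + 17268) = ((-936 + 1899) - 45122)*(163 + 17268) = (963 - 45122)*17431 = -44159*17431 = -769735529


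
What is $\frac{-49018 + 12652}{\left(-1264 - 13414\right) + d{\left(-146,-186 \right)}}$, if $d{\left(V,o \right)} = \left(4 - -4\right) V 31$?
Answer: $\frac{551}{771} \approx 0.71466$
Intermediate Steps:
$d{\left(V,o \right)} = 248 V$ ($d{\left(V,o \right)} = \left(4 + 4\right) V 31 = 8 V 31 = 248 V$)
$\frac{-49018 + 12652}{\left(-1264 - 13414\right) + d{\left(-146,-186 \right)}} = \frac{-49018 + 12652}{\left(-1264 - 13414\right) + 248 \left(-146\right)} = - \frac{36366}{-14678 - 36208} = - \frac{36366}{-50886} = \left(-36366\right) \left(- \frac{1}{50886}\right) = \frac{551}{771}$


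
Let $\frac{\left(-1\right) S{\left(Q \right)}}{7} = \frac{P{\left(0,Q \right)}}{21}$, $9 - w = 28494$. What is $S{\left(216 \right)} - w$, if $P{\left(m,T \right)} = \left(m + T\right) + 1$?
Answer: $\frac{85238}{3} \approx 28413.0$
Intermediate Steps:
$w = -28485$ ($w = 9 - 28494 = -28485$)
$P{\left(m,T \right)} = 1 + T + m$ ($P{\left(m,T \right)} = \left(T + m\right) + 1 = 1 + T + m$)
$S{\left(Q \right)} = - \frac{1}{3} - \frac{Q}{3}$ ($S{\left(Q \right)} = - 7 \frac{1 + Q + 0}{21} = - 7 \left(1 + Q\right) \frac{1}{21} = - 7 \left(\frac{1}{21} + \frac{Q}{21}\right) = - \frac{1}{3} - \frac{Q}{3}$)
$S{\left(216 \right)} - w = \left(- \frac{1}{3} - 72\right) - -28485 = \left(- \frac{1}{3} - 72\right) + 28485 = - \frac{217}{3} + 28485 = \frac{85238}{3}$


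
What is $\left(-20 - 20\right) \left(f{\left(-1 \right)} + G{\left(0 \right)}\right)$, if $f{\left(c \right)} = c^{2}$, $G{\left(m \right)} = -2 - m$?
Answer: $40$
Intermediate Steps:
$\left(-20 - 20\right) \left(f{\left(-1 \right)} + G{\left(0 \right)}\right) = \left(-20 - 20\right) \left(\left(-1\right)^{2} - 2\right) = - 40 \left(1 + \left(-2 + 0\right)\right) = - 40 \left(1 - 2\right) = \left(-40\right) \left(-1\right) = 40$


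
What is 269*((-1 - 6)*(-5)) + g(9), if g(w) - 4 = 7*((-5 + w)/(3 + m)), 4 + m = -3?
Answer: 9412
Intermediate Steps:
m = -7 (m = -4 - 3 = -7)
g(w) = 51/4 - 7*w/4 (g(w) = 4 + 7*((-5 + w)/(3 - 7)) = 4 + 7*((-5 + w)/(-4)) = 4 + 7*((-5 + w)*(-¼)) = 4 + 7*(5/4 - w/4) = 4 + (35/4 - 7*w/4) = 51/4 - 7*w/4)
269*((-1 - 6)*(-5)) + g(9) = 269*((-1 - 6)*(-5)) + (51/4 - 7/4*9) = 269*(-7*(-5)) + (51/4 - 63/4) = 269*35 - 3 = 9415 - 3 = 9412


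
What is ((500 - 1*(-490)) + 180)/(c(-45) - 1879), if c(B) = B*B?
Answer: 585/73 ≈ 8.0137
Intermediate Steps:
c(B) = B²
((500 - 1*(-490)) + 180)/(c(-45) - 1879) = ((500 - 1*(-490)) + 180)/((-45)² - 1879) = ((500 + 490) + 180)/(2025 - 1879) = (990 + 180)/146 = 1170*(1/146) = 585/73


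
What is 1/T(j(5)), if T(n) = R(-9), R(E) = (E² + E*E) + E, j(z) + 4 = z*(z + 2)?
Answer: 1/153 ≈ 0.0065359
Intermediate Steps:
j(z) = -4 + z*(2 + z) (j(z) = -4 + z*(z + 2) = -4 + z*(2 + z))
R(E) = E + 2*E² (R(E) = (E² + E²) + E = 2*E² + E = E + 2*E²)
T(n) = 153 (T(n) = -9*(1 + 2*(-9)) = -9*(1 - 18) = -9*(-17) = 153)
1/T(j(5)) = 1/153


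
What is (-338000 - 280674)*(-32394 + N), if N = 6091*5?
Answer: 1199608886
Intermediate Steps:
N = 30455
(-338000 - 280674)*(-32394 + N) = (-338000 - 280674)*(-32394 + 30455) = -618674*(-1939) = 1199608886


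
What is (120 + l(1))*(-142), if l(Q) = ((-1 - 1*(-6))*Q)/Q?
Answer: -17750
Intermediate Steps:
l(Q) = 5 (l(Q) = ((-1 + 6)*Q)/Q = (5*Q)/Q = 5)
(120 + l(1))*(-142) = (120 + 5)*(-142) = 125*(-142) = -17750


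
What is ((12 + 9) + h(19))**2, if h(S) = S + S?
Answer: 3481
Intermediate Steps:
h(S) = 2*S
((12 + 9) + h(19))**2 = ((12 + 9) + 2*19)**2 = (21 + 38)**2 = 59**2 = 3481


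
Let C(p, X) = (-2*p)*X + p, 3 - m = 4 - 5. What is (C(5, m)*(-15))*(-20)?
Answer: -10500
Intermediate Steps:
m = 4 (m = 3 - (4 - 5) = 3 - 1*(-1) = 3 + 1 = 4)
C(p, X) = p - 2*X*p (C(p, X) = -2*X*p + p = p - 2*X*p)
(C(5, m)*(-15))*(-20) = ((5*(1 - 2*4))*(-15))*(-20) = ((5*(1 - 8))*(-15))*(-20) = ((5*(-7))*(-15))*(-20) = -35*(-15)*(-20) = 525*(-20) = -10500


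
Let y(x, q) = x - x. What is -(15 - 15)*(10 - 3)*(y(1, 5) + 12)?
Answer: 0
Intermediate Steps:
y(x, q) = 0
-(15 - 15)*(10 - 3)*(y(1, 5) + 12) = -(15 - 15)*(10 - 3)*(0 + 12) = -0*7*12 = -0*12 = -1*0 = 0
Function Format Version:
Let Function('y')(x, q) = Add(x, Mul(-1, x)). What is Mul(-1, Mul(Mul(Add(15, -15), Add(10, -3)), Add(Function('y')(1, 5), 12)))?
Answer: 0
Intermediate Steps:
Function('y')(x, q) = 0
Mul(-1, Mul(Mul(Add(15, -15), Add(10, -3)), Add(Function('y')(1, 5), 12))) = Mul(-1, Mul(Mul(Add(15, -15), Add(10, -3)), Add(0, 12))) = Mul(-1, Mul(Mul(0, 7), 12)) = Mul(-1, Mul(0, 12)) = Mul(-1, 0) = 0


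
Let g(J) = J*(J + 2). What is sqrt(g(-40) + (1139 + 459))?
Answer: sqrt(3118) ≈ 55.839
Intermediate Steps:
g(J) = J*(2 + J)
sqrt(g(-40) + (1139 + 459)) = sqrt(-40*(2 - 40) + (1139 + 459)) = sqrt(-40*(-38) + 1598) = sqrt(1520 + 1598) = sqrt(3118)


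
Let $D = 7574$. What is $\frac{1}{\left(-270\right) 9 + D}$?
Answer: $\frac{1}{5144} \approx 0.0001944$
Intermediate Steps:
$\frac{1}{\left(-270\right) 9 + D} = \frac{1}{\left(-270\right) 9 + 7574} = \frac{1}{-2430 + 7574} = \frac{1}{5144}$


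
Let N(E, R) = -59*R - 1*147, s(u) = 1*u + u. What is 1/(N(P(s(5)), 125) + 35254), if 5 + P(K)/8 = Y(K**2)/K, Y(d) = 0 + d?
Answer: 1/27732 ≈ 3.6059e-5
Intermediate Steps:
s(u) = 2*u (s(u) = u + u = 2*u)
Y(d) = d
P(K) = -40 + 8*K (P(K) = -40 + 8*(K**2/K) = -40 + 8*K)
N(E, R) = -147 - 59*R (N(E, R) = -59*R - 147 = -147 - 59*R)
1/(N(P(s(5)), 125) + 35254) = 1/((-147 - 59*125) + 35254) = 1/((-147 - 7375) + 35254) = 1/(-7522 + 35254) = 1/27732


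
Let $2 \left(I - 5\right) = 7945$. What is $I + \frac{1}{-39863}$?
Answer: $\frac{317110163}{79726} \approx 3977.5$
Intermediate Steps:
$I = \frac{7955}{2}$ ($I = 5 + \frac{1}{2} \cdot 7945 = 5 + \frac{7945}{2} = \frac{7955}{2} \approx 3977.5$)
$I + \frac{1}{-39863} = \frac{7955}{2} + \frac{1}{-39863} = \frac{7955}{2} - \frac{1}{39863} = \frac{317110163}{79726}$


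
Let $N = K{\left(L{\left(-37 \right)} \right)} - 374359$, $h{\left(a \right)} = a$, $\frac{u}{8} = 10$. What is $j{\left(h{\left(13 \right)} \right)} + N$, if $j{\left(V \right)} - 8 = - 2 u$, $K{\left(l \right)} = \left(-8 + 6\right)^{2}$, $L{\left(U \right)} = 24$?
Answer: $-374507$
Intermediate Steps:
$u = 80$ ($u = 8 \cdot 10 = 80$)
$K{\left(l \right)} = 4$ ($K{\left(l \right)} = \left(-2\right)^{2} = 4$)
$N = -374355$ ($N = 4 - 374359 = -374355$)
$j{\left(V \right)} = -152$ ($j{\left(V \right)} = 8 - 160 = -152$)
$j{\left(h{\left(13 \right)} \right)} + N = -152 - 374355 = -374507$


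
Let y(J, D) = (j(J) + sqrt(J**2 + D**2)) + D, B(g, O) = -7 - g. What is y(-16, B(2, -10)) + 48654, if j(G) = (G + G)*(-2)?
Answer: 48709 + sqrt(337) ≈ 48727.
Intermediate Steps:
j(G) = -4*G (j(G) = (2*G)*(-2) = -4*G)
y(J, D) = D + sqrt(D**2 + J**2) - 4*J (y(J, D) = (-4*J + sqrt(J**2 + D**2)) + D = (-4*J + sqrt(D**2 + J**2)) + D = (sqrt(D**2 + J**2) - 4*J) + D = D + sqrt(D**2 + J**2) - 4*J)
y(-16, B(2, -10)) + 48654 = ((-7 - 1*2) + sqrt((-7 - 1*2)**2 + (-16)**2) - 4*(-16)) + 48654 = ((-7 - 2) + sqrt((-7 - 2)**2 + 256) + 64) + 48654 = (-9 + sqrt((-9)**2 + 256) + 64) + 48654 = (-9 + sqrt(81 + 256) + 64) + 48654 = (-9 + sqrt(337) + 64) + 48654 = (55 + sqrt(337)) + 48654 = 48709 + sqrt(337)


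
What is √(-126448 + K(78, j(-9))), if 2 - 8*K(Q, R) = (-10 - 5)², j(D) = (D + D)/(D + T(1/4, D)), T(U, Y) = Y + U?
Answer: 3*I*√224846/4 ≈ 355.63*I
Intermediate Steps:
T(U, Y) = U + Y
j(D) = 2*D/(¼ + 2*D) (j(D) = (D + D)/(D + (1/4 + D)) = (2*D)/(D + (¼ + D)) = (2*D)/(¼ + 2*D) = 2*D/(¼ + 2*D))
K(Q, R) = -223/8 (K(Q, R) = ¼ - (-10 - 5)²/8 = ¼ - ⅛*(-15)² = ¼ - ⅛*225 = ¼ - 225/8 = -223/8)
√(-126448 + K(78, j(-9))) = √(-126448 - 223/8) = √(-1011807/8) = 3*I*√224846/4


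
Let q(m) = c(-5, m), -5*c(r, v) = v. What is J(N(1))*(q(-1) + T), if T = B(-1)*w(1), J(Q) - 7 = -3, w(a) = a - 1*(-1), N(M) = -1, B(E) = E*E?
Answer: 44/5 ≈ 8.8000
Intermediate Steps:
B(E) = E²
c(r, v) = -v/5
w(a) = 1 + a (w(a) = a + 1 = 1 + a)
J(Q) = 4 (J(Q) = 7 - 3 = 4)
q(m) = -m/5
T = 2 (T = (-1)²*(1 + 1) = 1*2 = 2)
J(N(1))*(q(-1) + T) = 4*(-⅕*(-1) + 2) = 4*(⅕ + 2) = 4*(11/5) = 44/5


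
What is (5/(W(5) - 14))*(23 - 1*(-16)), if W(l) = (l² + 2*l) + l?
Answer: 15/2 ≈ 7.5000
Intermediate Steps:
W(l) = l² + 3*l
(5/(W(5) - 14))*(23 - 1*(-16)) = (5/(5*(3 + 5) - 14))*(23 - 1*(-16)) = (5/(5*8 - 14))*(23 + 16) = (5/(40 - 14))*39 = (5/26)*39 = 15/2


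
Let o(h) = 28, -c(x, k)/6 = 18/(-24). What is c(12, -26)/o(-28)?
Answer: 9/56 ≈ 0.16071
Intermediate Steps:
c(x, k) = 9/2 (c(x, k) = -108/(-24) = -108*(-1)/24 = -6*(-¾) = 9/2)
c(12, -26)/o(-28) = (9/2)/28 = (9/2)*(1/28) = 9/56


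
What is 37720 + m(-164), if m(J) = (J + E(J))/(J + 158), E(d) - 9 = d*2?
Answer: 75601/2 ≈ 37801.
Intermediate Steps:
E(d) = 9 + 2*d (E(d) = 9 + d*2 = 9 + 2*d)
m(J) = (9 + 3*J)/(158 + J) (m(J) = (J + (9 + 2*J))/(J + 158) = (9 + 3*J)/(158 + J))
37720 + m(-164) = 37720 + 3*(3 - 164)/(158 - 164) = 37720 + 3*(-161)/(-6) = 37720 + 3*(-1/6)*(-161) = 37720 + 161/2 = 75601/2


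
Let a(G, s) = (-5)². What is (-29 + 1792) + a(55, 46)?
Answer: 1788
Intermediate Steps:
a(G, s) = 25
(-29 + 1792) + a(55, 46) = (-29 + 1792) + 25 = 1763 + 25 = 1788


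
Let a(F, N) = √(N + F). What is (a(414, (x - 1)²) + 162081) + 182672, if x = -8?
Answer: 344753 + 3*√55 ≈ 3.4478e+5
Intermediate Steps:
a(F, N) = √(F + N)
(a(414, (x - 1)²) + 162081) + 182672 = (√(414 + (-8 - 1)²) + 162081) + 182672 = (√(414 + (-9)²) + 162081) + 182672 = (√(414 + 81) + 162081) + 182672 = (√495 + 162081) + 182672 = (3*√55 + 162081) + 182672 = (162081 + 3*√55) + 182672 = 344753 + 3*√55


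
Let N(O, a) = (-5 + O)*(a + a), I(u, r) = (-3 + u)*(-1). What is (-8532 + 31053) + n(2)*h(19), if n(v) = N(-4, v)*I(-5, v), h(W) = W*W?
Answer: -81447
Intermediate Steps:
I(u, r) = 3 - u
N(O, a) = 2*a*(-5 + O) (N(O, a) = (-5 + O)*(2*a) = 2*a*(-5 + O))
h(W) = W**2
n(v) = -144*v (n(v) = (2*v*(-5 - 4))*(3 - 1*(-5)) = (2*v*(-9))*(3 + 5) = -18*v*8 = -144*v)
(-8532 + 31053) + n(2)*h(19) = (-8532 + 31053) - 144*2*19**2 = 22521 - 288*361 = 22521 - 103968 = -81447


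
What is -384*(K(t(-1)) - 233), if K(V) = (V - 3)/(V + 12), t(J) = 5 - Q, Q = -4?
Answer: 625536/7 ≈ 89362.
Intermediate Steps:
t(J) = 9 (t(J) = 5 - 1*(-4) = 5 + 4 = 9)
K(V) = (-3 + V)/(12 + V)
-384*(K(t(-1)) - 233) = -384*((-3 + 9)/(12 + 9) - 233) = -384*(6/21 - 233) = -384*((1/21)*6 - 233) = -384*(2/7 - 233) = -384*(-1629/7) = 625536/7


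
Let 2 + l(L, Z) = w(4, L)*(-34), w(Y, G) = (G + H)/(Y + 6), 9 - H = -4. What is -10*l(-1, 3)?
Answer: 428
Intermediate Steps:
H = 13 (H = 9 - 1*(-4) = 9 + 4 = 13)
w(Y, G) = (13 + G)/(6 + Y) (w(Y, G) = (G + 13)/(Y + 6) = (13 + G)/(6 + Y))
l(L, Z) = -231/5 - 17*L/5 (l(L, Z) = -2 + ((13 + L)/(6 + 4))*(-34) = -2 + ((13 + L)/10)*(-34) = -2 + (13/10 + L/10)*(-34) = -2 + (-221/5 - 17*L/5) = -231/5 - 17*L/5)
-10*l(-1, 3) = -10*(-231/5 - 17/5*(-1)) = -10*(-231/5 + 17/5) = -10*(-214/5) = 428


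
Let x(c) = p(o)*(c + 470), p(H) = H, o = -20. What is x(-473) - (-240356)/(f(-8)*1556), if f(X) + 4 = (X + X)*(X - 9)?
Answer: 6315209/104252 ≈ 60.576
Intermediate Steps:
x(c) = -9400 - 20*c (x(c) = -20*(c + 470) = -20*(470 + c) = -9400 - 20*c)
f(X) = -4 + 2*X*(-9 + X) (f(X) = -4 + (X + X)*(X - 9) = -4 + (2*X)*(-9 + X) = -4 + 2*X*(-9 + X))
x(-473) - (-240356)/(f(-8)*1556) = (-9400 - 20*(-473)) - (-240356)/((-4 - 18*(-8) + 2*(-8)²)*1556) = (-9400 + 9460) - (-240356)/((-4 + 144 + 2*64)*1556) = 60 - (-240356)/((-4 + 144 + 128)*1556) = 60 - (-240356)/(268*1556) = 60 - (-240356)/417008 = 60 - 1*(-60089/104252) = 60 + 60089/104252 = 6315209/104252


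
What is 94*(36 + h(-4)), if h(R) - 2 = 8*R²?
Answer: 15604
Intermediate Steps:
h(R) = 2 + 8*R²
94*(36 + h(-4)) = 94*(36 + (2 + 8*(-4)²)) = 94*(36 + (2 + 8*16)) = 94*(36 + (2 + 128)) = 94*(36 + 130) = 94*166 = 15604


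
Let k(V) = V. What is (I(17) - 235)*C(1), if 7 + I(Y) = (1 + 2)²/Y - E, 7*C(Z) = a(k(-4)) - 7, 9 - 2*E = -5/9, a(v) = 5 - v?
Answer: -75352/1071 ≈ -70.357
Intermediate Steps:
E = 43/9 (E = 9/2 - (-5)/(2*9) = 9/2 - ½*(-5/9) = 9/2 + 5/18 = 43/9 ≈ 4.7778)
C(Z) = 2/7 (C(Z) = ((5 - 1*(-4)) - 7)/7 = ((5 + 4) - 7)/7 = (9 - 7)/7 = (⅐)*2 = 2/7)
I(Y) = -106/9 + 9/Y (I(Y) = -7 + ((1 + 2)²/Y - 1*43/9) = -7 + (3²/Y - 43/9) = -7 + (9/Y - 43/9) = -7 + (-43/9 + 9/Y) = -106/9 + 9/Y)
(I(17) - 235)*C(1) = ((-106/9 + 9/17) - 235)*(2/7) = (-1721/153 - 235)*(2/7) = -37676/153*2/7 = -75352/1071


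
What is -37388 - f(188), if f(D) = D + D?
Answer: -37764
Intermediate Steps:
f(D) = 2*D
-37388 - f(188) = -37388 - 2*188 = -37388 - 1*376 = -37388 - 376 = -37764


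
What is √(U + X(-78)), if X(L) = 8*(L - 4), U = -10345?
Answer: I*√11001 ≈ 104.89*I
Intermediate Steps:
X(L) = -32 + 8*L (X(L) = 8*(-4 + L) = -32 + 8*L)
√(U + X(-78)) = √(-10345 + (-32 + 8*(-78))) = √(-10345 + (-32 - 624)) = √(-10345 - 656) = √(-11001) = I*√11001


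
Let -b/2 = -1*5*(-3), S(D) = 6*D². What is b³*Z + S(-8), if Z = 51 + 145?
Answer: -5291616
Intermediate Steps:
b = -30 (b = -2*(-1*5)*(-3) = -(-10)*(-3) = -2*15 = -30)
Z = 196
b³*Z + S(-8) = (-30)³*196 + 6*(-8)² = -27000*196 + 6*64 = -5292000 + 384 = -5291616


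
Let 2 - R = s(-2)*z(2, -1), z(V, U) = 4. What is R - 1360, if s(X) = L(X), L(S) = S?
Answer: -1350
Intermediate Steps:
s(X) = X
R = 10 (R = 2 - (-2)*4 = 2 - 1*(-8) = 2 + 8 = 10)
R - 1360 = 10 - 1360 = -1350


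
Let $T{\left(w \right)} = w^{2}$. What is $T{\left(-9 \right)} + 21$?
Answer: $102$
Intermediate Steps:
$T{\left(-9 \right)} + 21 = \left(-9\right)^{2} + 21 = 81 + 21 = 102$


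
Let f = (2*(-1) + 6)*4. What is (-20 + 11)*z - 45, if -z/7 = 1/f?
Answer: -657/16 ≈ -41.063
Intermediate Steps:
f = 16 (f = (-2 + 6)*4 = 4*4 = 16)
z = -7/16 ≈ -0.43750
(-20 + 11)*z - 45 = (-20 + 11)*(-7/16) - 45 = -9*(-7/16) - 45 = 63/16 - 45 = -657/16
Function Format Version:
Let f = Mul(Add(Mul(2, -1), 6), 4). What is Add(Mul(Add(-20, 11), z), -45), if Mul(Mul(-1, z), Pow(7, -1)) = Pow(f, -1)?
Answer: Rational(-657, 16) ≈ -41.063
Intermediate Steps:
f = 16 (f = Mul(Add(-2, 6), 4) = Mul(4, 4) = 16)
z = Rational(-7, 16) (z = Mul(-7, Pow(16, -1)) = Mul(-7, Rational(1, 16)) = Rational(-7, 16) ≈ -0.43750)
Add(Mul(Add(-20, 11), z), -45) = Add(Mul(Add(-20, 11), Rational(-7, 16)), -45) = Add(Mul(-9, Rational(-7, 16)), -45) = Add(Rational(63, 16), -45) = Rational(-657, 16)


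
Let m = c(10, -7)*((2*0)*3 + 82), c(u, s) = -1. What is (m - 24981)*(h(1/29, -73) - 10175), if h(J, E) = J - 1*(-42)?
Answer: 7364912928/29 ≈ 2.5396e+8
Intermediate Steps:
h(J, E) = 42 + J (h(J, E) = J + 42 = 42 + J)
m = -82 (m = -((2*0)*3 + 82) = -(0*3 + 82) = -(0 + 82) = -1*82 = -82)
(m - 24981)*(h(1/29, -73) - 10175) = (-82 - 24981)*((42 + 1/29) - 10175) = -25063*((42 + 1/29) - 10175) = -25063*(1219/29 - 10175) = -25063*(-293856/29) = 7364912928/29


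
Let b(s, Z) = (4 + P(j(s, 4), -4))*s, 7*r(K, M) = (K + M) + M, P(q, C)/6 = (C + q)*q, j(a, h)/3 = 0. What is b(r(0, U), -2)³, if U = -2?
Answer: -4096/343 ≈ -11.942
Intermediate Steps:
j(a, h) = 0 (j(a, h) = 3*0 = 0)
P(q, C) = 6*q*(C + q) (P(q, C) = 6*((C + q)*q) = 6*(q*(C + q)) = 6*q*(C + q))
r(K, M) = K/7 + 2*M/7 (r(K, M) = ((K + M) + M)/7 = (K + 2*M)/7 = K/7 + 2*M/7)
b(s, Z) = 4*s (b(s, Z) = (4 + 6*0*(-4 + 0))*s = (4 + 6*0*(-4))*s = (4 + 0)*s = 4*s)
b(r(0, U), -2)³ = (4*((⅐)*0 + (2/7)*(-2)))³ = (4*(0 - 4/7))³ = (4*(-4/7))³ = (-16/7)³ = -4096/343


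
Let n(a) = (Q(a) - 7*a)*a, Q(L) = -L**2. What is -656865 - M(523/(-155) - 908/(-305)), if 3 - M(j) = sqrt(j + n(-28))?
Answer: -656868 + 13*sqrt(348354347)/1891 ≈ -6.5674e+5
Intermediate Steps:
n(a) = a*(-a**2 - 7*a) (n(a) = (-a**2 - 7*a)*a = a*(-a**2 - 7*a))
M(j) = 3 - sqrt(16464 + j) (M(j) = 3 - sqrt(j - 1*(-28)**2*(7 - 28)) = 3 - sqrt(j - 1*784*(-21)) = 3 - sqrt(j + 16464) = 3 - sqrt(16464 + j))
-656865 - M(523/(-155) - 908/(-305)) = -656865 - (3 - sqrt(16464 + (523/(-155) - 908/(-305)))) = -656865 - (3 - sqrt(16464 + (523*(-1/155) - 908*(-1/305)))) = -656865 - (3 - sqrt(16464 + (-523/155 + 908/305))) = -656865 - (3 - sqrt(16464 - 751/1891)) = -656865 - (3 - sqrt(31132673/1891)) = -656865 - (3 - 13*sqrt(348354347)/1891) = -656865 + (-3 + 13*sqrt(348354347)/1891) = -656868 + 13*sqrt(348354347)/1891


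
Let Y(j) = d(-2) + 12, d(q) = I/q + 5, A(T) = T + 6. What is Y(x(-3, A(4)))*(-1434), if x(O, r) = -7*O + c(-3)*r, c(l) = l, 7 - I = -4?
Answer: -16491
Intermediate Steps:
I = 11 (I = 7 - 1*(-4) = 7 + 4 = 11)
A(T) = 6 + T
x(O, r) = -7*O - 3*r
d(q) = 5 + 11/q (d(q) = 11/q + 5 = 5 + 11/q)
Y(j) = 23/2 (Y(j) = (5 + 11/(-2)) + 12 = (5 + 11*(-½)) + 12 = (5 - 11/2) + 12 = -½ + 12 = 23/2)
Y(x(-3, A(4)))*(-1434) = (23/2)*(-1434) = -16491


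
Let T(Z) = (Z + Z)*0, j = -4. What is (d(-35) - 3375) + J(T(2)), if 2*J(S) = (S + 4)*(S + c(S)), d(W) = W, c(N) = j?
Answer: -3418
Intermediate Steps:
c(N) = -4
T(Z) = 0 (T(Z) = (2*Z)*0 = 0)
J(S) = (-4 + S)*(4 + S)/2 (J(S) = ((S + 4)*(S - 4))/2 = ((4 + S)*(-4 + S))/2 = ((-4 + S)*(4 + S))/2 = (-4 + S)*(4 + S)/2)
(d(-35) - 3375) + J(T(2)) = (-35 - 3375) + (-8 + (½)*0²) = -3410 + (-8 + (½)*0) = -3410 + (-8 + 0) = -3410 - 8 = -3418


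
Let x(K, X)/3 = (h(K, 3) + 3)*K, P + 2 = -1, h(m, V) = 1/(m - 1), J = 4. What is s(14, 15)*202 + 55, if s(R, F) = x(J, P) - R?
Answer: 5307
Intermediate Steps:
h(m, V) = 1/(-1 + m)
P = -3 (P = -2 - 1 = -3)
x(K, X) = 3*K*(3 + 1/(-1 + K)) (x(K, X) = 3*((1/(-1 + K) + 3)*K) = 3*((3 + 1/(-1 + K))*K) = 3*(K*(3 + 1/(-1 + K))) = 3*K*(3 + 1/(-1 + K)))
s(R, F) = 40 - R (s(R, F) = 3*4*(-2 + 3*4)/(-1 + 4) - R = 3*4*(-2 + 12)/3 - R = 3*4*(⅓)*10 - R = 40 - R)
s(14, 15)*202 + 55 = (40 - 1*14)*202 + 55 = (40 - 14)*202 + 55 = 26*202 + 55 = 5252 + 55 = 5307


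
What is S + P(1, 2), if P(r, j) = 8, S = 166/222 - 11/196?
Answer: 189095/21756 ≈ 8.6916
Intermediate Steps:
S = 15047/21756 (S = 166*(1/222) - 11*1/196 = 83/111 - 11/196 = 15047/21756 ≈ 0.69163)
S + P(1, 2) = 15047/21756 + 8 = 189095/21756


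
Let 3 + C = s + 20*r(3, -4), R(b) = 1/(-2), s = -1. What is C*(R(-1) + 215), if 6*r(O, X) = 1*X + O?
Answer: -1573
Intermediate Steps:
r(O, X) = O/6 + X/6 (r(O, X) = (1*X + O)/6 = (X + O)/6 = (O + X)/6 = O/6 + X/6)
R(b) = -½
C = -22/3 (C = -3 + (-1 + 20*((⅙)*3 + (⅙)*(-4))) = -3 + (-1 + 20*(½ - ⅔)) = -3 + (-1 + 20*(-⅙)) = -3 + (-1 - 10/3) = -3 - 13/3 = -22/3 ≈ -7.3333)
C*(R(-1) + 215) = -22*(-½ + 215)/3 = -22/3*429/2 = -1573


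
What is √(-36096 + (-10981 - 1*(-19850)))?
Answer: I*√27227 ≈ 165.01*I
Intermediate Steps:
√(-36096 + (-10981 - 1*(-19850))) = √(-36096 + (-10981 + 19850)) = √(-36096 + 8869) = √(-27227) = I*√27227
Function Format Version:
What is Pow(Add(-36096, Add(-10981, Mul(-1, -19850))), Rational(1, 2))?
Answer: Mul(I, Pow(27227, Rational(1, 2))) ≈ Mul(165.01, I)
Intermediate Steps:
Pow(Add(-36096, Add(-10981, Mul(-1, -19850))), Rational(1, 2)) = Pow(Add(-36096, Add(-10981, 19850)), Rational(1, 2)) = Pow(Add(-36096, 8869), Rational(1, 2)) = Pow(-27227, Rational(1, 2)) = Mul(I, Pow(27227, Rational(1, 2)))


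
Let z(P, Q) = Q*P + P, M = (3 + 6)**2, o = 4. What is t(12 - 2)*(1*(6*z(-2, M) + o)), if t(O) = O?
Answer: -9800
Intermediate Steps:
M = 81 (M = 9**2 = 81)
z(P, Q) = P + P*Q (z(P, Q) = P*Q + P = P + P*Q)
t(12 - 2)*(1*(6*z(-2, M) + o)) = (12 - 2)*(1*(6*(-2*(1 + 81)) + 4)) = 10*(1*(6*(-2*82) + 4)) = 10*(1*(6*(-164) + 4)) = 10*(1*(-984 + 4)) = 10*(1*(-980)) = 10*(-980) = -9800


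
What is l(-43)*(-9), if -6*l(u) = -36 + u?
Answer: -237/2 ≈ -118.50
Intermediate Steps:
l(u) = 6 - u/6 (l(u) = -(-36 + u)/6 = 6 - u/6)
l(-43)*(-9) = (6 - ⅙*(-43))*(-9) = (6 + 43/6)*(-9) = (79/6)*(-9) = -237/2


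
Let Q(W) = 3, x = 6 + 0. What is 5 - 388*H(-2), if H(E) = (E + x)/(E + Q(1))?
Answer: -1547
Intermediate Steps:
x = 6
H(E) = (6 + E)/(3 + E) (H(E) = (E + 6)/(E + 3) = (6 + E)/(3 + E))
5 - 388*H(-2) = 5 - 388*(6 - 2)/(3 - 2) = 5 - 388*4/1 = 5 - 388*1*4 = 5 - 388*4 = 5 - 97*16 = 5 - 1552 = -1547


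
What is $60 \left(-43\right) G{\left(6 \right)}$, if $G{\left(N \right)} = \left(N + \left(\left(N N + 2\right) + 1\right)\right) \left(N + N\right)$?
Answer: $-1393200$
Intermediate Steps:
$G{\left(N \right)} = 2 N \left(3 + N + N^{2}\right)$ ($G{\left(N \right)} = \left(N + \left(\left(N^{2} + 2\right) + 1\right)\right) 2 N = \left(N + \left(\left(2 + N^{2}\right) + 1\right)\right) 2 N = \left(N + \left(3 + N^{2}\right)\right) 2 N = \left(3 + N + N^{2}\right) 2 N = 2 N \left(3 + N + N^{2}\right)$)
$60 \left(-43\right) G{\left(6 \right)} = 60 \left(-43\right) 2 \cdot 6 \left(3 + 6 + 6^{2}\right) = - 2580 \cdot 2 \cdot 6 \left(3 + 6 + 36\right) = - 2580 \cdot 2 \cdot 6 \cdot 45 = \left(-2580\right) 540 = -1393200$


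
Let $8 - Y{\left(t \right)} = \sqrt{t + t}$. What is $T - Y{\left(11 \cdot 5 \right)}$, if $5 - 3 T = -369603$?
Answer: $\frac{369584}{3} + \sqrt{110} \approx 1.2321 \cdot 10^{5}$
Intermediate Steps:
$T = \frac{369608}{3}$ ($T = \frac{5}{3} - -123201 = \frac{5}{3} + 123201 = \frac{369608}{3} \approx 1.232 \cdot 10^{5}$)
$Y{\left(t \right)} = 8 - \sqrt{2} \sqrt{t}$ ($Y{\left(t \right)} = 8 - \sqrt{t + t} = 8 - \sqrt{2 t} = 8 - \sqrt{2} \sqrt{t}$)
$T - Y{\left(11 \cdot 5 \right)} = \frac{369608}{3} - \left(8 - \sqrt{2} \sqrt{11 \cdot 5}\right) = \frac{369608}{3} - \left(8 - \sqrt{2} \sqrt{55}\right) = \frac{369608}{3} - \left(8 - \sqrt{110}\right) = \frac{369584}{3} + \sqrt{110}$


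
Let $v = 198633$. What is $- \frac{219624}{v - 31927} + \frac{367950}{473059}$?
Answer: $- \frac{21277818558}{39430886827} \approx -0.53962$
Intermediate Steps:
$- \frac{219624}{v - 31927} + \frac{367950}{473059} = - \frac{219624}{198633 - 31927} + \frac{367950}{473059} = - \frac{219624}{198633 - 31927} + 367950 \cdot \frac{1}{473059} = - \frac{219624}{166706} + \frac{367950}{473059} = \left(-219624\right) \frac{1}{166706} + \frac{367950}{473059} = - \frac{109812}{83353} + \frac{367950}{473059} = - \frac{21277818558}{39430886827}$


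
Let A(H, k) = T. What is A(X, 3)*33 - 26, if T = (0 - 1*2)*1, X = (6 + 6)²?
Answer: -92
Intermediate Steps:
X = 144 (X = 12² = 144)
T = -2 (T = (0 - 2)*1 = -2*1 = -2)
A(H, k) = -2
A(X, 3)*33 - 26 = -2*33 - 26 = -66 - 26 = -92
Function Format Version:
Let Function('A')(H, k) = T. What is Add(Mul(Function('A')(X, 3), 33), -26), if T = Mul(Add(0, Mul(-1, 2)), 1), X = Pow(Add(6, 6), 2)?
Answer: -92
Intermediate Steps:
X = 144 (X = Pow(12, 2) = 144)
T = -2 (T = Mul(Add(0, -2), 1) = Mul(-2, 1) = -2)
Function('A')(H, k) = -2
Add(Mul(Function('A')(X, 3), 33), -26) = Add(Mul(-2, 33), -26) = Add(-66, -26) = -92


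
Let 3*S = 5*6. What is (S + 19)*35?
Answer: 1015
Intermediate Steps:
S = 10 (S = (5*6)/3 = (⅓)*30 = 10)
(S + 19)*35 = (10 + 19)*35 = 29*35 = 1015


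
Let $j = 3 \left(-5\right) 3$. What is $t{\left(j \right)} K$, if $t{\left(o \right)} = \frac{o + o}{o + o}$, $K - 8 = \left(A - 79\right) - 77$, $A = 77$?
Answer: $-71$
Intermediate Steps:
$K = -71$ ($K = 8 + \left(\left(77 - 79\right) - 77\right) = 8 - 79 = -71$)
$j = -45$ ($j = \left(-15\right) 3 = -45$)
$t{\left(o \right)} = 1$ ($t{\left(o \right)} = \frac{2 o}{2 o} = 2 o \frac{1}{2 o} = 1$)
$t{\left(j \right)} K = 1 \left(-71\right) = -71$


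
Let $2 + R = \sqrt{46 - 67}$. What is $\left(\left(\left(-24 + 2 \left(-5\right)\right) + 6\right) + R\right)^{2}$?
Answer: $\left(30 - i \sqrt{21}\right)^{2} \approx 879.0 - 274.95 i$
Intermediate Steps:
$R = -2 + i \sqrt{21}$ ($R = -2 + \sqrt{46 - 67} = -2 + \sqrt{-21} = -2 + i \sqrt{21} \approx -2.0 + 4.5826 i$)
$\left(\left(\left(-24 + 2 \left(-5\right)\right) + 6\right) + R\right)^{2} = \left(\left(\left(-24 + 2 \left(-5\right)\right) + 6\right) - \left(2 - i \sqrt{21}\right)\right)^{2} = \left(\left(\left(-24 - 10\right) + 6\right) - \left(2 - i \sqrt{21}\right)\right)^{2} = \left(\left(-34 + 6\right) - \left(2 - i \sqrt{21}\right)\right)^{2} = \left(-28 - \left(2 - i \sqrt{21}\right)\right)^{2} = \left(-30 + i \sqrt{21}\right)^{2}$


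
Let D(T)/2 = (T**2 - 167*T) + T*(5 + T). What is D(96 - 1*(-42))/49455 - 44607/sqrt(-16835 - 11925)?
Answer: 3496/5495 + 44607*I*sqrt(7190)/14380 ≈ 0.63622 + 263.03*I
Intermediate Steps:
D(T) = -334*T + 2*T**2 + 2*T*(5 + T) (D(T) = 2*((T**2 - 167*T) + T*(5 + T)) = 2*(T**2 - 167*T + T*(5 + T)) = -334*T + 2*T**2 + 2*T*(5 + T))
D(96 - 1*(-42))/49455 - 44607/sqrt(-16835 - 11925) = (4*(96 - 1*(-42))*(-81 + (96 - 1*(-42))))/49455 - 44607/sqrt(-16835 - 11925) = (4*(96 + 42)*(-81 + (96 + 42)))*(1/49455) - 44607*(-I*sqrt(7190)/14380) = (4*138*(-81 + 138))*(1/49455) - 44607*(-I*sqrt(7190)/14380) = (4*138*57)*(1/49455) - (-44607)*I*sqrt(7190)/14380 = 31464*(1/49455) + 44607*I*sqrt(7190)/14380 = 3496/5495 + 44607*I*sqrt(7190)/14380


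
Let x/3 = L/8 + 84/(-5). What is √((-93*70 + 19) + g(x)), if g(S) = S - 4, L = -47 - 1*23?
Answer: I*√657165/10 ≈ 81.066*I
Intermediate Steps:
L = -70 (L = -47 - 23 = -70)
x = -1533/20 (x = 3*(-70/8 + 84/(-5)) = 3*(-70*⅛ + 84*(-⅕)) = 3*(-35/4 - 84/5) = 3*(-511/20) = -1533/20 ≈ -76.650)
g(S) = -4 + S
√((-93*70 + 19) + g(x)) = √((-93*70 + 19) + (-4 - 1533/20)) = √((-6510 + 19) - 1613/20) = √(-6491 - 1613/20) = √(-131433/20) = I*√657165/10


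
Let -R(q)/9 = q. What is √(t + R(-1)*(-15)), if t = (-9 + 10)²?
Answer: I*√134 ≈ 11.576*I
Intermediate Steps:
R(q) = -9*q
t = 1 (t = 1² = 1)
√(t + R(-1)*(-15)) = √(1 - 9*(-1)*(-15)) = √(1 + 9*(-15)) = √(1 - 135) = √(-134) = I*√134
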